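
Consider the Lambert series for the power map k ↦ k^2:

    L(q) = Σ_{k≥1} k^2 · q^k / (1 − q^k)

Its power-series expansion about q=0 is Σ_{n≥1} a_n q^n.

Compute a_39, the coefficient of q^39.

[q^39] f(1)=1,f(3)=9,f(13)=169,f(39)=1521 ⇒ 1700

a_39 = 1700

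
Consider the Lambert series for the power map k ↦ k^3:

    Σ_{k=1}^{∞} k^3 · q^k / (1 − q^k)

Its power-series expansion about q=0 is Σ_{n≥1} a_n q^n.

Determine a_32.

a_32 = 37449

n=32: 1·32 2·16 4·8 8·4 16·2 32·1  f→[1+8+64+512+4096+32768]=37449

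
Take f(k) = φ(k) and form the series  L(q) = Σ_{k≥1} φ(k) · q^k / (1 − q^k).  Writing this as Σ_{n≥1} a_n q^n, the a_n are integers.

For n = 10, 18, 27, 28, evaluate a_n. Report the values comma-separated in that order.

n=10: 10·1 5·2 2·5 1·10  φ→[4+4+1+1]=10
n=18: 18·1 9·2 6·3 3·6 2·9 1·18  φ→[6+6+2+2+1+1]=18
d|27:{1,3,9,27}  Σφ=1+2+6+18=27
n=28: 1·28 2·14 4·7 7·4 14·2 28·1  φ→[1+1+2+6+6+12]=28

10, 18, 27, 28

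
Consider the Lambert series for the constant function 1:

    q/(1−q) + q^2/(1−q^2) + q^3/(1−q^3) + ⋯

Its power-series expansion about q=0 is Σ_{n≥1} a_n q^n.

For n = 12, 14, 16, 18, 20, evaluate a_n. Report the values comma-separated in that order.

[q^12] f(12)=1,f(6)=1,f(4)=1,f(3)=1,f(2)=1,f(1)=1 ⇒ 6
d|14:{1,2,7,14}  Σf=1+1+1+1=4
q^16  k|16↦f(k): 1:1 2:1 4:1 8:1 16:1  a_16=5
d|18:{1,2,3,6,9,18}  Σf=1+1+1+1+1+1=6
d|20:{20,10,5,4,2,1}  Σf=1+1+1+1+1+1=6

6, 4, 5, 6, 6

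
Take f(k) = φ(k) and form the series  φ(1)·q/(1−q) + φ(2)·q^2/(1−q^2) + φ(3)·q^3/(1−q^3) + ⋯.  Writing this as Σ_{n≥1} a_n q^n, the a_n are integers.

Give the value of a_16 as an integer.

d|16:{1,2,4,8,16}  Σφ=1+1+2+4+8=16

a_16 = 16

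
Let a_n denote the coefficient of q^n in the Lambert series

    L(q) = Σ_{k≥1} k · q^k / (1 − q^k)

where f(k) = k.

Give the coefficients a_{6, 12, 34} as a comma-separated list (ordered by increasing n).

[q^6] f(1)=1,f(2)=2,f(3)=3,f(6)=6 ⇒ 12
[q^12] f(12)=12,f(6)=6,f(4)=4,f(3)=3,f(2)=2,f(1)=1 ⇒ 28
d|34:{1,2,17,34}  Σf=1+2+17+34=54

12, 28, 54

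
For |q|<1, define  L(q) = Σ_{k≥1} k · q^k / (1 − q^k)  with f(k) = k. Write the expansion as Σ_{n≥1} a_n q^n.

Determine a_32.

a_32 = 63

n=32: 32·1 16·2 8·4 4·8 2·16 1·32  f→[32+16+8+4+2+1]=63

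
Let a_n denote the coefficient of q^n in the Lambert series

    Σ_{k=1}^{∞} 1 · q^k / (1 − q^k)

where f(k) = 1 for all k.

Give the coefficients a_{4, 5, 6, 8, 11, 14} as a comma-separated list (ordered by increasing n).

q^4  k|4↦f(k): 1:1 2:1 4:1  a_4=3
[q^5] f(1)=1,f(5)=1 ⇒ 2
n=6: 6·1 3·2 2·3 1·6  f→[1+1+1+1]=4
n=8: 8·1 4·2 2·4 1·8  f→[1+1+1+1]=4
d|11:{11,1}  Σf=1+1=2
d|14:{14,7,2,1}  Σf=1+1+1+1=4

3, 2, 4, 4, 2, 4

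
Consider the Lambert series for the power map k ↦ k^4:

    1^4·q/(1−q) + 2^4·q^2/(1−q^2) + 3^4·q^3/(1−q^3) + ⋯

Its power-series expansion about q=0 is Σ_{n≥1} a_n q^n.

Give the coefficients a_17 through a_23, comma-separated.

83522, 112931, 130322, 170898, 196964, 248914, 279842

d|17:{1,17}  Σf=1+83521=83522
[q^18] f(1)=1,f(2)=16,f(3)=81,f(6)=1296,f(9)=6561,f(18)=104976 ⇒ 112931
[q^19] f(19)=130321,f(1)=1 ⇒ 130322
n=20: 20·1 10·2 5·4 4·5 2·10 1·20  f→[160000+10000+625+256+16+1]=170898
n=21: 1·21 3·7 7·3 21·1  f→[1+81+2401+194481]=196964
q^22  k|22↦f(k): 22:234256 11:14641 2:16 1:1  a_22=248914
q^23  k|23↦f(k): 23:279841 1:1  a_23=279842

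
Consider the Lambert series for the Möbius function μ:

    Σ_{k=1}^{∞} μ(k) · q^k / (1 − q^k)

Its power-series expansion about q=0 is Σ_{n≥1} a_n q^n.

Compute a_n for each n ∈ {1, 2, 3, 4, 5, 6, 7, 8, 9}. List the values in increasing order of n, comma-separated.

1, 0, 0, 0, 0, 0, 0, 0, 0

d|1:{1}  Σμ=1=1
q^2  k|2↦μ(k): 2:-1 1:1  a_2=0
q^3  k|3↦μ(k): 3:-1 1:1  a_3=0
q^4  k|4↦μ(k): 1:1 2:-1 4:0  a_4=0
d|5:{5,1}  Σμ=(-1)+1=0
q^6  k|6↦μ(k): 6:1 3:-1 2:-1 1:1  a_6=0
[q^7] μ(1)=1,μ(7)=-1 ⇒ 0
d|8:{8,4,2,1}  Σμ=0+0+(-1)+1=0
d|9:{9,3,1}  Σμ=0+(-1)+1=0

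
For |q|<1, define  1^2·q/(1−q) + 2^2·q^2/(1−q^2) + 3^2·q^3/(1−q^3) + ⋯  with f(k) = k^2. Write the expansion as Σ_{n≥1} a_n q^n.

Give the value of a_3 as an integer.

[q^3] f(3)=9,f(1)=1 ⇒ 10

a_3 = 10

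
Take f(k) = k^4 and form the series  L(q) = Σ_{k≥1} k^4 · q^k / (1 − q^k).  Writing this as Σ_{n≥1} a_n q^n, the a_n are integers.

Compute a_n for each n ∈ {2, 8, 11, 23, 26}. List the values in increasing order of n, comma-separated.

17, 4369, 14642, 279842, 485554

d|2:{2,1}  Σf=16+1=17
[q^8] f(8)=4096,f(4)=256,f(2)=16,f(1)=1 ⇒ 4369
[q^11] f(11)=14641,f(1)=1 ⇒ 14642
d|23:{23,1}  Σf=279841+1=279842
[q^26] f(26)=456976,f(13)=28561,f(2)=16,f(1)=1 ⇒ 485554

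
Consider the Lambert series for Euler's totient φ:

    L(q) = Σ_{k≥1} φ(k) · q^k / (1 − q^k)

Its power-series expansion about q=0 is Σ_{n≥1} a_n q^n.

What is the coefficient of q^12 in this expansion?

d|12:{12,6,4,3,2,1}  Σφ=4+2+2+2+1+1=12

a_12 = 12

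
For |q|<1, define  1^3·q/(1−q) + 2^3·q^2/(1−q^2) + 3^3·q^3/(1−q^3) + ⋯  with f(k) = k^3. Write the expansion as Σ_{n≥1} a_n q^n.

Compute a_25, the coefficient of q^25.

a_25 = 15751

[q^25] f(1)=1,f(5)=125,f(25)=15625 ⇒ 15751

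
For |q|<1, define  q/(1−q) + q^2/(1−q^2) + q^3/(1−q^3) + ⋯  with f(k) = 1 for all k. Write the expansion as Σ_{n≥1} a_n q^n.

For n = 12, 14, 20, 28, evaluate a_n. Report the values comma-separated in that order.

n=12: 12·1 6·2 4·3 3·4 2·6 1·12  f→[1+1+1+1+1+1]=6
[q^14] f(1)=1,f(2)=1,f(7)=1,f(14)=1 ⇒ 4
[q^20] f(1)=1,f(2)=1,f(4)=1,f(5)=1,f(10)=1,f(20)=1 ⇒ 6
n=28: 28·1 14·2 7·4 4·7 2·14 1·28  f→[1+1+1+1+1+1]=6

6, 4, 6, 6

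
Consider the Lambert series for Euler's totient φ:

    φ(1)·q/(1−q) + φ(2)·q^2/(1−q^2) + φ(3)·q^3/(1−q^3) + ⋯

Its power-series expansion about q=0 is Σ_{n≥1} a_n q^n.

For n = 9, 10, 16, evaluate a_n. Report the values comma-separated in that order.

n=9: 1·9 3·3 9·1  φ→[1+2+6]=9
q^10  k|10↦φ(k): 1:1 2:1 5:4 10:4  a_10=10
q^16  k|16↦φ(k): 16:8 8:4 4:2 2:1 1:1  a_16=16

9, 10, 16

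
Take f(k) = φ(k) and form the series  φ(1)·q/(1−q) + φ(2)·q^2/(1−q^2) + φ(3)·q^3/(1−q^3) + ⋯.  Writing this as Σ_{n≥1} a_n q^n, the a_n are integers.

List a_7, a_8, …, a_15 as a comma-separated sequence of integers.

d|7:{7,1}  Σφ=6+1=7
n=8: 8·1 4·2 2·4 1·8  φ→[4+2+1+1]=8
d|9:{1,3,9}  Σφ=1+2+6=9
d|10:{1,2,5,10}  Σφ=1+1+4+4=10
n=11: 1·11 11·1  φ→[1+10]=11
d|12:{12,6,4,3,2,1}  Σφ=4+2+2+2+1+1=12
q^13  k|13↦φ(k): 13:12 1:1  a_13=13
[q^14] φ(1)=1,φ(2)=1,φ(7)=6,φ(14)=6 ⇒ 14
[q^15] φ(1)=1,φ(3)=2,φ(5)=4,φ(15)=8 ⇒ 15

7, 8, 9, 10, 11, 12, 13, 14, 15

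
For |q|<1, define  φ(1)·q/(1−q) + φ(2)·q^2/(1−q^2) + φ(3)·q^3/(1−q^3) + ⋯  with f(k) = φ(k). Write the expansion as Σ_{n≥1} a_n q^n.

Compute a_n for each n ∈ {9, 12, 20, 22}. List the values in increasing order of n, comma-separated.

n=9: 9·1 3·3 1·9  φ→[6+2+1]=9
n=12: 12·1 6·2 4·3 3·4 2·6 1·12  φ→[4+2+2+2+1+1]=12
n=20: 1·20 2·10 4·5 5·4 10·2 20·1  φ→[1+1+2+4+4+8]=20
d|22:{22,11,2,1}  Σφ=10+10+1+1=22

9, 12, 20, 22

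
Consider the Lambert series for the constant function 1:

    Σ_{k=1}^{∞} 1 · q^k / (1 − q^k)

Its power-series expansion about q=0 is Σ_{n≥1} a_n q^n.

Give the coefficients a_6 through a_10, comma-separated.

n=6: 1·6 2·3 3·2 6·1  f→[1+1+1+1]=4
[q^7] f(1)=1,f(7)=1 ⇒ 2
[q^8] f(8)=1,f(4)=1,f(2)=1,f(1)=1 ⇒ 4
d|9:{9,3,1}  Σf=1+1+1=3
n=10: 1·10 2·5 5·2 10·1  f→[1+1+1+1]=4

4, 2, 4, 3, 4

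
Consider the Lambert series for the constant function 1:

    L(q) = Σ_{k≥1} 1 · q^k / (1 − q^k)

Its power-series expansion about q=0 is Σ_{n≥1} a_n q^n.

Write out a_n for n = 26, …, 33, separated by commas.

4, 4, 6, 2, 8, 2, 6, 4

n=26: 26·1 13·2 2·13 1·26  f→[1+1+1+1]=4
n=27: 1·27 3·9 9·3 27·1  f→[1+1+1+1]=4
[q^28] f(1)=1,f(2)=1,f(4)=1,f(7)=1,f(14)=1,f(28)=1 ⇒ 6
[q^29] f(29)=1,f(1)=1 ⇒ 2
q^30  k|30↦f(k): 30:1 15:1 10:1 6:1 5:1 3:1 2:1 1:1  a_30=8
q^31  k|31↦f(k): 31:1 1:1  a_31=2
d|32:{1,2,4,8,16,32}  Σf=1+1+1+1+1+1=6
d|33:{33,11,3,1}  Σf=1+1+1+1=4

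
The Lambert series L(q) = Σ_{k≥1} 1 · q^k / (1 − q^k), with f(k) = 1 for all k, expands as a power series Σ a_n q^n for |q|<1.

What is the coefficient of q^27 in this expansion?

a_27 = 4

n=27: 27·1 9·3 3·9 1·27  f→[1+1+1+1]=4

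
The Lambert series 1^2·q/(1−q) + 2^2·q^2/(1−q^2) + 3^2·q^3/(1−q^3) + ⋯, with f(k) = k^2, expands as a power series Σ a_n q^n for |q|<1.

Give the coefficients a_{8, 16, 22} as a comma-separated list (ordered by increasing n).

d|8:{8,4,2,1}  Σf=64+16+4+1=85
[q^16] f(1)=1,f(2)=4,f(4)=16,f(8)=64,f(16)=256 ⇒ 341
q^22  k|22↦f(k): 1:1 2:4 11:121 22:484  a_22=610

85, 341, 610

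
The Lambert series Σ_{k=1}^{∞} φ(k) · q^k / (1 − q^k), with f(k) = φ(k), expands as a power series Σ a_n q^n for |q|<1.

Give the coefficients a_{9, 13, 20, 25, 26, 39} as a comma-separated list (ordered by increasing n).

[q^9] φ(9)=6,φ(3)=2,φ(1)=1 ⇒ 9
q^13  k|13↦φ(k): 1:1 13:12  a_13=13
q^20  k|20↦φ(k): 20:8 10:4 5:4 4:2 2:1 1:1  a_20=20
q^25  k|25↦φ(k): 1:1 5:4 25:20  a_25=25
d|26:{1,2,13,26}  Σφ=1+1+12+12=26
q^39  k|39↦φ(k): 39:24 13:12 3:2 1:1  a_39=39

9, 13, 20, 25, 26, 39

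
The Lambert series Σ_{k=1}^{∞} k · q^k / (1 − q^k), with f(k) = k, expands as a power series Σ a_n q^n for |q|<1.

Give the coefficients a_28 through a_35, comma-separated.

56, 30, 72, 32, 63, 48, 54, 48

[q^28] f(1)=1,f(2)=2,f(4)=4,f(7)=7,f(14)=14,f(28)=28 ⇒ 56
n=29: 1·29 29·1  f→[1+29]=30
n=30: 1·30 2·15 3·10 5·6 6·5 10·3 15·2 30·1  f→[1+2+3+5+6+10+15+30]=72
[q^31] f(1)=1,f(31)=31 ⇒ 32
[q^32] f(1)=1,f(2)=2,f(4)=4,f(8)=8,f(16)=16,f(32)=32 ⇒ 63
n=33: 33·1 11·3 3·11 1·33  f→[33+11+3+1]=48
q^34  k|34↦f(k): 1:1 2:2 17:17 34:34  a_34=54
q^35  k|35↦f(k): 35:35 7:7 5:5 1:1  a_35=48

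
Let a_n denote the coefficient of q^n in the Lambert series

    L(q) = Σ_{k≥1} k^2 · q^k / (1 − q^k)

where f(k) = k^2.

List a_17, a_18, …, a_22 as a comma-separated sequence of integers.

290, 455, 362, 546, 500, 610

q^17  k|17↦f(k): 1:1 17:289  a_17=290
[q^18] f(1)=1,f(2)=4,f(3)=9,f(6)=36,f(9)=81,f(18)=324 ⇒ 455
n=19: 1·19 19·1  f→[1+361]=362
d|20:{1,2,4,5,10,20}  Σf=1+4+16+25+100+400=546
n=21: 1·21 3·7 7·3 21·1  f→[1+9+49+441]=500
[q^22] f(22)=484,f(11)=121,f(2)=4,f(1)=1 ⇒ 610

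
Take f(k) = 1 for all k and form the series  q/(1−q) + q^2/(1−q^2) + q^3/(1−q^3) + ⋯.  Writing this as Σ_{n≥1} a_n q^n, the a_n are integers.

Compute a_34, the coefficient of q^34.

a_34 = 4

n=34: 34·1 17·2 2·17 1·34  f→[1+1+1+1]=4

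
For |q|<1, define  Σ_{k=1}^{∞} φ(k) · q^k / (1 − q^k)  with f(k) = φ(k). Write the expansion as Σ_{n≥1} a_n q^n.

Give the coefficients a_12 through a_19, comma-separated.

q^12  k|12↦φ(k): 1:1 2:1 3:2 4:2 6:2 12:4  a_12=12
[q^13] φ(13)=12,φ(1)=1 ⇒ 13
[q^14] φ(14)=6,φ(7)=6,φ(2)=1,φ(1)=1 ⇒ 14
q^15  k|15↦φ(k): 1:1 3:2 5:4 15:8  a_15=15
[q^16] φ(16)=8,φ(8)=4,φ(4)=2,φ(2)=1,φ(1)=1 ⇒ 16
q^17  k|17↦φ(k): 17:16 1:1  a_17=17
n=18: 1·18 2·9 3·6 6·3 9·2 18·1  φ→[1+1+2+2+6+6]=18
n=19: 1·19 19·1  φ→[1+18]=19

12, 13, 14, 15, 16, 17, 18, 19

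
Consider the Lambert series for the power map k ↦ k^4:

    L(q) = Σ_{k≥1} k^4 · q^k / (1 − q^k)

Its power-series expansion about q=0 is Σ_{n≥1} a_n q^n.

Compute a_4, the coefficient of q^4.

a_4 = 273

[q^4] f(1)=1,f(2)=16,f(4)=256 ⇒ 273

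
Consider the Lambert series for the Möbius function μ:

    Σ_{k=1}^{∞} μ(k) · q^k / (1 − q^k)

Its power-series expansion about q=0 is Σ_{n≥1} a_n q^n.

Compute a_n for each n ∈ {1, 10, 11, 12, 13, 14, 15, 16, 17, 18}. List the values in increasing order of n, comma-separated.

1, 0, 0, 0, 0, 0, 0, 0, 0, 0

n=1: 1·1  μ→[1]=1
d|10:{1,2,5,10}  Σμ=1+(-1)+(-1)+1=0
d|11:{11,1}  Σμ=(-1)+1=0
[q^12] μ(1)=1,μ(2)=-1,μ(3)=-1,μ(4)=0,μ(6)=1,μ(12)=0 ⇒ 0
q^13  k|13↦μ(k): 1:1 13:-1  a_13=0
q^14  k|14↦μ(k): 1:1 2:-1 7:-1 14:1  a_14=0
n=15: 1·15 3·5 5·3 15·1  μ→[1+(-1)+(-1)+1]=0
d|16:{16,8,4,2,1}  Σμ=0+0+0+(-1)+1=0
n=17: 1·17 17·1  μ→[1+(-1)]=0
[q^18] μ(18)=0,μ(9)=0,μ(6)=1,μ(3)=-1,μ(2)=-1,μ(1)=1 ⇒ 0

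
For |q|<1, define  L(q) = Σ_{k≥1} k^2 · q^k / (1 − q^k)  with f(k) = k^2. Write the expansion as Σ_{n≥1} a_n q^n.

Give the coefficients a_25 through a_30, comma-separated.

651, 850, 820, 1050, 842, 1300

q^25  k|25↦f(k): 1:1 5:25 25:625  a_25=651
d|26:{1,2,13,26}  Σf=1+4+169+676=850
[q^27] f(1)=1,f(3)=9,f(9)=81,f(27)=729 ⇒ 820
[q^28] f(1)=1,f(2)=4,f(4)=16,f(7)=49,f(14)=196,f(28)=784 ⇒ 1050
q^29  k|29↦f(k): 1:1 29:841  a_29=842
d|30:{1,2,3,5,6,10,15,30}  Σf=1+4+9+25+36+100+225+900=1300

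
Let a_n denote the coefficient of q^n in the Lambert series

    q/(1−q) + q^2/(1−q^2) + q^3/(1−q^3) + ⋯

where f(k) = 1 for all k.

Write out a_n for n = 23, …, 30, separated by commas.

2, 8, 3, 4, 4, 6, 2, 8

d|23:{1,23}  Σf=1+1=2
[q^24] f(24)=1,f(12)=1,f(8)=1,f(6)=1,f(4)=1,f(3)=1,f(2)=1,f(1)=1 ⇒ 8
q^25  k|25↦f(k): 1:1 5:1 25:1  a_25=3
n=26: 26·1 13·2 2·13 1·26  f→[1+1+1+1]=4
[q^27] f(27)=1,f(9)=1,f(3)=1,f(1)=1 ⇒ 4
[q^28] f(28)=1,f(14)=1,f(7)=1,f(4)=1,f(2)=1,f(1)=1 ⇒ 6
n=29: 1·29 29·1  f→[1+1]=2
q^30  k|30↦f(k): 1:1 2:1 3:1 5:1 6:1 10:1 15:1 30:1  a_30=8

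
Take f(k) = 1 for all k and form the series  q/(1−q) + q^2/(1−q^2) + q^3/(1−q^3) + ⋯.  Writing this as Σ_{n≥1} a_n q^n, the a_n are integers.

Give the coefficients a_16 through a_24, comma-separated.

[q^16] f(1)=1,f(2)=1,f(4)=1,f(8)=1,f(16)=1 ⇒ 5
q^17  k|17↦f(k): 17:1 1:1  a_17=2
q^18  k|18↦f(k): 18:1 9:1 6:1 3:1 2:1 1:1  a_18=6
[q^19] f(1)=1,f(19)=1 ⇒ 2
[q^20] f(20)=1,f(10)=1,f(5)=1,f(4)=1,f(2)=1,f(1)=1 ⇒ 6
d|21:{1,3,7,21}  Σf=1+1+1+1=4
n=22: 22·1 11·2 2·11 1·22  f→[1+1+1+1]=4
q^23  k|23↦f(k): 23:1 1:1  a_23=2
[q^24] f(24)=1,f(12)=1,f(8)=1,f(6)=1,f(4)=1,f(3)=1,f(2)=1,f(1)=1 ⇒ 8

5, 2, 6, 2, 6, 4, 4, 2, 8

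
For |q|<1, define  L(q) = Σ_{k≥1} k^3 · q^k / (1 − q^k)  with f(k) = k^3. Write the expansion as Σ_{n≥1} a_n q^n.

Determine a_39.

d|39:{39,13,3,1}  Σf=59319+2197+27+1=61544

a_39 = 61544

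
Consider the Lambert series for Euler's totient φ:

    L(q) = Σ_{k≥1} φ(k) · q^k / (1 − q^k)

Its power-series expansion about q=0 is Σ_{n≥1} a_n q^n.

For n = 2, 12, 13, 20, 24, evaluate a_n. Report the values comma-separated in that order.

q^2  k|2↦φ(k): 1:1 2:1  a_2=2
n=12: 1·12 2·6 3·4 4·3 6·2 12·1  φ→[1+1+2+2+2+4]=12
q^13  k|13↦φ(k): 1:1 13:12  a_13=13
[q^20] φ(1)=1,φ(2)=1,φ(4)=2,φ(5)=4,φ(10)=4,φ(20)=8 ⇒ 20
q^24  k|24↦φ(k): 1:1 2:1 3:2 4:2 6:2 8:4 12:4 24:8  a_24=24

2, 12, 13, 20, 24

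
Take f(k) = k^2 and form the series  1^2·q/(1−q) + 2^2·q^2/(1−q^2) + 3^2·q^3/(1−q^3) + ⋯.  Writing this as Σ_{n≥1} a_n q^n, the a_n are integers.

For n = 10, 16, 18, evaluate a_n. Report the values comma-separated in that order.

130, 341, 455

d|10:{10,5,2,1}  Σf=100+25+4+1=130
[q^16] f(16)=256,f(8)=64,f(4)=16,f(2)=4,f(1)=1 ⇒ 341
n=18: 1·18 2·9 3·6 6·3 9·2 18·1  f→[1+4+9+36+81+324]=455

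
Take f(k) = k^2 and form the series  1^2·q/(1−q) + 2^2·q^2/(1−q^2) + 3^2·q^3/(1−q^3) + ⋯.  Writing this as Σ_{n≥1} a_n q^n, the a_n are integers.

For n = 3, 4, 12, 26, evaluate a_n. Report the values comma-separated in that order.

d|3:{3,1}  Σf=9+1=10
n=4: 4·1 2·2 1·4  f→[16+4+1]=21
n=12: 12·1 6·2 4·3 3·4 2·6 1·12  f→[144+36+16+9+4+1]=210
d|26:{1,2,13,26}  Σf=1+4+169+676=850

10, 21, 210, 850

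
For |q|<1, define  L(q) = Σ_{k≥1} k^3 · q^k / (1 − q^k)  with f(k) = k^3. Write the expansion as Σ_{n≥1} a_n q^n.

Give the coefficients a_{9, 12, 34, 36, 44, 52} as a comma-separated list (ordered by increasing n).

757, 2044, 44226, 55261, 97236, 160454

[q^9] f(1)=1,f(3)=27,f(9)=729 ⇒ 757
d|12:{12,6,4,3,2,1}  Σf=1728+216+64+27+8+1=2044
q^34  k|34↦f(k): 34:39304 17:4913 2:8 1:1  a_34=44226
d|36:{36,18,12,9,6,4,3,2,1}  Σf=46656+5832+1728+729+216+64+27+8+1=55261
[q^44] f(1)=1,f(2)=8,f(4)=64,f(11)=1331,f(22)=10648,f(44)=85184 ⇒ 97236
[q^52] f(1)=1,f(2)=8,f(4)=64,f(13)=2197,f(26)=17576,f(52)=140608 ⇒ 160454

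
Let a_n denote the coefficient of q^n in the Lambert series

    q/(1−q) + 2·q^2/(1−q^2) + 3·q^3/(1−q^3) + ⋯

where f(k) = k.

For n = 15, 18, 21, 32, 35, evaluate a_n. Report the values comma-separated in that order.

q^15  k|15↦f(k): 1:1 3:3 5:5 15:15  a_15=24
n=18: 1·18 2·9 3·6 6·3 9·2 18·1  f→[1+2+3+6+9+18]=39
q^21  k|21↦f(k): 1:1 3:3 7:7 21:21  a_21=32
q^32  k|32↦f(k): 32:32 16:16 8:8 4:4 2:2 1:1  a_32=63
d|35:{1,5,7,35}  Σf=1+5+7+35=48

24, 39, 32, 63, 48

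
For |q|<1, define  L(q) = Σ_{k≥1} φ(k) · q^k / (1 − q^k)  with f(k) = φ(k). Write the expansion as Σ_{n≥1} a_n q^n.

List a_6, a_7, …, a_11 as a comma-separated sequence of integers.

q^6  k|6↦φ(k): 6:2 3:2 2:1 1:1  a_6=6
[q^7] φ(7)=6,φ(1)=1 ⇒ 7
[q^8] φ(1)=1,φ(2)=1,φ(4)=2,φ(8)=4 ⇒ 8
[q^9] φ(9)=6,φ(3)=2,φ(1)=1 ⇒ 9
q^10  k|10↦φ(k): 10:4 5:4 2:1 1:1  a_10=10
n=11: 11·1 1·11  φ→[10+1]=11

6, 7, 8, 9, 10, 11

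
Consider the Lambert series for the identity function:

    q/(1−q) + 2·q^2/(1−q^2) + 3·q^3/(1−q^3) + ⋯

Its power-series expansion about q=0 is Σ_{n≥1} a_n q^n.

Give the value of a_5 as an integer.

[q^5] f(5)=5,f(1)=1 ⇒ 6

a_5 = 6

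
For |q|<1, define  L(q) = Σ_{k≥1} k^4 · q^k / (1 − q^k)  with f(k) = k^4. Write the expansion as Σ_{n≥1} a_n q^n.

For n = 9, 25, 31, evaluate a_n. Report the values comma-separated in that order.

6643, 391251, 923522

n=9: 1·9 3·3 9·1  f→[1+81+6561]=6643
d|25:{25,5,1}  Σf=390625+625+1=391251
q^31  k|31↦f(k): 1:1 31:923521  a_31=923522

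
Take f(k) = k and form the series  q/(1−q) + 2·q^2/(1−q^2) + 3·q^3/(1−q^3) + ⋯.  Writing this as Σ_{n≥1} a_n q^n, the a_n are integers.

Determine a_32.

a_32 = 63

q^32  k|32↦f(k): 1:1 2:2 4:4 8:8 16:16 32:32  a_32=63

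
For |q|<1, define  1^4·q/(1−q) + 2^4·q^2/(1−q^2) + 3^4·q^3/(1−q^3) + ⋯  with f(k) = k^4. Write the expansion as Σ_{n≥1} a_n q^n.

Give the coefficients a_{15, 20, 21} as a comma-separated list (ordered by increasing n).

51332, 170898, 196964

[q^15] f(1)=1,f(3)=81,f(5)=625,f(15)=50625 ⇒ 51332
q^20  k|20↦f(k): 20:160000 10:10000 5:625 4:256 2:16 1:1  a_20=170898
q^21  k|21↦f(k): 21:194481 7:2401 3:81 1:1  a_21=196964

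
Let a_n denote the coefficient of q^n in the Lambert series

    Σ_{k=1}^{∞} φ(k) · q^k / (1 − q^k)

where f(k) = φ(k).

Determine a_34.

[q^34] φ(34)=16,φ(17)=16,φ(2)=1,φ(1)=1 ⇒ 34

a_34 = 34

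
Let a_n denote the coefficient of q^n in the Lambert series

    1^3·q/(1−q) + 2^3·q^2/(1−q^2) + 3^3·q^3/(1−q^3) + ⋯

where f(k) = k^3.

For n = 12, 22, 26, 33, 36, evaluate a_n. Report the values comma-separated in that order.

[q^12] f(12)=1728,f(6)=216,f(4)=64,f(3)=27,f(2)=8,f(1)=1 ⇒ 2044
d|22:{22,11,2,1}  Σf=10648+1331+8+1=11988
q^26  k|26↦f(k): 1:1 2:8 13:2197 26:17576  a_26=19782
n=33: 1·33 3·11 11·3 33·1  f→[1+27+1331+35937]=37296
d|36:{1,2,3,4,6,9,12,18,36}  Σf=1+8+27+64+216+729+1728+5832+46656=55261

2044, 11988, 19782, 37296, 55261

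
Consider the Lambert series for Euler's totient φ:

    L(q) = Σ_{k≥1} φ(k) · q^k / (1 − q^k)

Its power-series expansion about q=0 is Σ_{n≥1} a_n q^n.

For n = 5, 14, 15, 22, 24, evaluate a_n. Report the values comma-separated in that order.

d|5:{1,5}  Σφ=1+4=5
[q^14] φ(1)=1,φ(2)=1,φ(7)=6,φ(14)=6 ⇒ 14
n=15: 15·1 5·3 3·5 1·15  φ→[8+4+2+1]=15
q^22  k|22↦φ(k): 22:10 11:10 2:1 1:1  a_22=22
q^24  k|24↦φ(k): 1:1 2:1 3:2 4:2 6:2 8:4 12:4 24:8  a_24=24

5, 14, 15, 22, 24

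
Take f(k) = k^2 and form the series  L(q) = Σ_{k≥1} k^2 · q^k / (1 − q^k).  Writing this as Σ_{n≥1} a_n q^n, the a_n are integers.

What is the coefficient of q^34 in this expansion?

q^34  k|34↦f(k): 34:1156 17:289 2:4 1:1  a_34=1450

a_34 = 1450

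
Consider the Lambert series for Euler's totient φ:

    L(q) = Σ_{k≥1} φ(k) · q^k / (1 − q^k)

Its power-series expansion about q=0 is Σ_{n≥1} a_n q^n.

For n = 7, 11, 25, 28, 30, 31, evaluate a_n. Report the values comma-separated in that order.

d|7:{1,7}  Σφ=1+6=7
n=11: 1·11 11·1  φ→[1+10]=11
[q^25] φ(1)=1,φ(5)=4,φ(25)=20 ⇒ 25
q^28  k|28↦φ(k): 1:1 2:1 4:2 7:6 14:6 28:12  a_28=28
d|30:{1,2,3,5,6,10,15,30}  Σφ=1+1+2+4+2+4+8+8=30
[q^31] φ(1)=1,φ(31)=30 ⇒ 31

7, 11, 25, 28, 30, 31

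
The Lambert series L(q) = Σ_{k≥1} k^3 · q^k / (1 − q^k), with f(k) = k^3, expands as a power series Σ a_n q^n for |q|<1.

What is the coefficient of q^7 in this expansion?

q^7  k|7↦f(k): 1:1 7:343  a_7=344

a_7 = 344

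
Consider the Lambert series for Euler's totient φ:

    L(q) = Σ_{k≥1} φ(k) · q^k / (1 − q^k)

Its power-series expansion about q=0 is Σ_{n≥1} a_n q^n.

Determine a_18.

d|18:{18,9,6,3,2,1}  Σφ=6+6+2+2+1+1=18

a_18 = 18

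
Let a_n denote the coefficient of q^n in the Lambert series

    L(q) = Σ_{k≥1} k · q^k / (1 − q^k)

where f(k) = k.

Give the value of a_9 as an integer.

a_9 = 13

q^9  k|9↦f(k): 9:9 3:3 1:1  a_9=13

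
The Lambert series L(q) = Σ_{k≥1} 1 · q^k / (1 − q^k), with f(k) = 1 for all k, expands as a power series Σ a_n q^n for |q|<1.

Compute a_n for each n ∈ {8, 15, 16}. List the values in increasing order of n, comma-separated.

n=8: 1·8 2·4 4·2 8·1  f→[1+1+1+1]=4
n=15: 1·15 3·5 5·3 15·1  f→[1+1+1+1]=4
[q^16] f(16)=1,f(8)=1,f(4)=1,f(2)=1,f(1)=1 ⇒ 5

4, 4, 5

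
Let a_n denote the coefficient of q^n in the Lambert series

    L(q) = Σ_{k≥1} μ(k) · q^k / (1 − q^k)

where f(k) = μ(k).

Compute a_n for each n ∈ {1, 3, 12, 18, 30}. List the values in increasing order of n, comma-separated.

n=1: 1·1  μ→[1]=1
n=3: 1·3 3·1  μ→[1+(-1)]=0
d|12:{12,6,4,3,2,1}  Σμ=0+1+0+(-1)+(-1)+1=0
d|18:{18,9,6,3,2,1}  Σμ=0+0+1+(-1)+(-1)+1=0
d|30:{1,2,3,5,6,10,15,30}  Σμ=1+(-1)+(-1)+(-1)+1+1+1+(-1)=0

1, 0, 0, 0, 0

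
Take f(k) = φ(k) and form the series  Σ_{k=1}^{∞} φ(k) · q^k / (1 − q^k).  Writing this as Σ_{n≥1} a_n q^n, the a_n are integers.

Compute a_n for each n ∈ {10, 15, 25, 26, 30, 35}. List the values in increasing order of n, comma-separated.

[q^10] φ(1)=1,φ(2)=1,φ(5)=4,φ(10)=4 ⇒ 10
n=15: 1·15 3·5 5·3 15·1  φ→[1+2+4+8]=15
q^25  k|25↦φ(k): 25:20 5:4 1:1  a_25=25
[q^26] φ(26)=12,φ(13)=12,φ(2)=1,φ(1)=1 ⇒ 26
d|30:{30,15,10,6,5,3,2,1}  Σφ=8+8+4+2+4+2+1+1=30
d|35:{1,5,7,35}  Σφ=1+4+6+24=35

10, 15, 25, 26, 30, 35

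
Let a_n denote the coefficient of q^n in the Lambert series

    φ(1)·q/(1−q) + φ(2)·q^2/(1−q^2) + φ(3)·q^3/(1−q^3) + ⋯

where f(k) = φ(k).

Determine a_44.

q^44  k|44↦φ(k): 1:1 2:1 4:2 11:10 22:10 44:20  a_44=44

a_44 = 44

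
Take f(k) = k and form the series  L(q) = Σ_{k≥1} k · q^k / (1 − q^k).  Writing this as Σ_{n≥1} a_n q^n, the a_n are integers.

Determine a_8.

a_8 = 15

n=8: 1·8 2·4 4·2 8·1  f→[1+2+4+8]=15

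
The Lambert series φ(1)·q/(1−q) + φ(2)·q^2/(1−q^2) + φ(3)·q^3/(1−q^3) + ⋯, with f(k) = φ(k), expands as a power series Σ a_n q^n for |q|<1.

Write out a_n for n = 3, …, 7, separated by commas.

d|3:{1,3}  Σφ=1+2=3
[q^4] φ(1)=1,φ(2)=1,φ(4)=2 ⇒ 4
[q^5] φ(1)=1,φ(5)=4 ⇒ 5
q^6  k|6↦φ(k): 6:2 3:2 2:1 1:1  a_6=6
[q^7] φ(7)=6,φ(1)=1 ⇒ 7

3, 4, 5, 6, 7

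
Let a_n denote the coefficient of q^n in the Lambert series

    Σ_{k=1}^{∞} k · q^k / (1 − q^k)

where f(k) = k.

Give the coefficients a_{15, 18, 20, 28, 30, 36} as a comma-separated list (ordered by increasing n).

24, 39, 42, 56, 72, 91

n=15: 15·1 5·3 3·5 1·15  f→[15+5+3+1]=24
n=18: 1·18 2·9 3·6 6·3 9·2 18·1  f→[1+2+3+6+9+18]=39
[q^20] f(1)=1,f(2)=2,f(4)=4,f(5)=5,f(10)=10,f(20)=20 ⇒ 42
[q^28] f(28)=28,f(14)=14,f(7)=7,f(4)=4,f(2)=2,f(1)=1 ⇒ 56
n=30: 30·1 15·2 10·3 6·5 5·6 3·10 2·15 1·30  f→[30+15+10+6+5+3+2+1]=72
q^36  k|36↦f(k): 1:1 2:2 3:3 4:4 6:6 9:9 12:12 18:18 36:36  a_36=91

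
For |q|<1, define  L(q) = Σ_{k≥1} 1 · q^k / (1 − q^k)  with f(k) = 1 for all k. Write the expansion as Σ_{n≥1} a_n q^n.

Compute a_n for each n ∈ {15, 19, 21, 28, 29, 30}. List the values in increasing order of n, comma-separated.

4, 2, 4, 6, 2, 8

q^15  k|15↦f(k): 1:1 3:1 5:1 15:1  a_15=4
q^19  k|19↦f(k): 19:1 1:1  a_19=2
n=21: 21·1 7·3 3·7 1·21  f→[1+1+1+1]=4
q^28  k|28↦f(k): 28:1 14:1 7:1 4:1 2:1 1:1  a_28=6
n=29: 29·1 1·29  f→[1+1]=2
[q^30] f(1)=1,f(2)=1,f(3)=1,f(5)=1,f(6)=1,f(10)=1,f(15)=1,f(30)=1 ⇒ 8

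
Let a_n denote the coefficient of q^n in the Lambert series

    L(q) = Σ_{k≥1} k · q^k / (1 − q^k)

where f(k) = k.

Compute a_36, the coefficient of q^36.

a_36 = 91

q^36  k|36↦f(k): 36:36 18:18 12:12 9:9 6:6 4:4 3:3 2:2 1:1  a_36=91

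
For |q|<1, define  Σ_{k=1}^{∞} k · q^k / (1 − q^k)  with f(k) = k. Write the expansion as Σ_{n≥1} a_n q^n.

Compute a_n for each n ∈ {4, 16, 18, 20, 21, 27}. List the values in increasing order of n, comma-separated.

q^4  k|4↦f(k): 4:4 2:2 1:1  a_4=7
q^16  k|16↦f(k): 16:16 8:8 4:4 2:2 1:1  a_16=31
q^18  k|18↦f(k): 18:18 9:9 6:6 3:3 2:2 1:1  a_18=39
d|20:{1,2,4,5,10,20}  Σf=1+2+4+5+10+20=42
q^21  k|21↦f(k): 21:21 7:7 3:3 1:1  a_21=32
[q^27] f(27)=27,f(9)=9,f(3)=3,f(1)=1 ⇒ 40

7, 31, 39, 42, 32, 40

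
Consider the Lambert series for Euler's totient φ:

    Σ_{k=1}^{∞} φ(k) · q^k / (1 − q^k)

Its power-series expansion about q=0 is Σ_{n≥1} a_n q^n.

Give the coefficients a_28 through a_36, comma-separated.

d|28:{28,14,7,4,2,1}  Σφ=12+6+6+2+1+1=28
[q^29] φ(1)=1,φ(29)=28 ⇒ 29
q^30  k|30↦φ(k): 1:1 2:1 3:2 5:4 6:2 10:4 15:8 30:8  a_30=30
[q^31] φ(1)=1,φ(31)=30 ⇒ 31
[q^32] φ(1)=1,φ(2)=1,φ(4)=2,φ(8)=4,φ(16)=8,φ(32)=16 ⇒ 32
q^33  k|33↦φ(k): 1:1 3:2 11:10 33:20  a_33=33
[q^34] φ(34)=16,φ(17)=16,φ(2)=1,φ(1)=1 ⇒ 34
[q^35] φ(35)=24,φ(7)=6,φ(5)=4,φ(1)=1 ⇒ 35
[q^36] φ(36)=12,φ(18)=6,φ(12)=4,φ(9)=6,φ(6)=2,φ(4)=2,φ(3)=2,φ(2)=1,φ(1)=1 ⇒ 36

28, 29, 30, 31, 32, 33, 34, 35, 36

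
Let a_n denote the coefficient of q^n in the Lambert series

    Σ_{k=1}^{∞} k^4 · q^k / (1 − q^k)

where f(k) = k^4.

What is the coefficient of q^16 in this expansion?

d|16:{1,2,4,8,16}  Σf=1+16+256+4096+65536=69905

a_16 = 69905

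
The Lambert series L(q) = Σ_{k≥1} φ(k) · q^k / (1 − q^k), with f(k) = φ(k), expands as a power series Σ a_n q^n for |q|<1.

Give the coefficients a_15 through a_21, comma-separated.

q^15  k|15↦φ(k): 1:1 3:2 5:4 15:8  a_15=15
[q^16] φ(1)=1,φ(2)=1,φ(4)=2,φ(8)=4,φ(16)=8 ⇒ 16
n=17: 17·1 1·17  φ→[16+1]=17
[q^18] φ(18)=6,φ(9)=6,φ(6)=2,φ(3)=2,φ(2)=1,φ(1)=1 ⇒ 18
d|19:{1,19}  Σφ=1+18=19
[q^20] φ(20)=8,φ(10)=4,φ(5)=4,φ(4)=2,φ(2)=1,φ(1)=1 ⇒ 20
d|21:{1,3,7,21}  Σφ=1+2+6+12=21

15, 16, 17, 18, 19, 20, 21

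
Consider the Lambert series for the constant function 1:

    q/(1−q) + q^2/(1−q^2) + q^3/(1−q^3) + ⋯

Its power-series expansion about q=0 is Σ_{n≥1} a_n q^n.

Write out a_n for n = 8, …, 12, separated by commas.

4, 3, 4, 2, 6

n=8: 8·1 4·2 2·4 1·8  f→[1+1+1+1]=4
n=9: 9·1 3·3 1·9  f→[1+1+1]=3
d|10:{1,2,5,10}  Σf=1+1+1+1=4
n=11: 11·1 1·11  f→[1+1]=2
d|12:{12,6,4,3,2,1}  Σf=1+1+1+1+1+1=6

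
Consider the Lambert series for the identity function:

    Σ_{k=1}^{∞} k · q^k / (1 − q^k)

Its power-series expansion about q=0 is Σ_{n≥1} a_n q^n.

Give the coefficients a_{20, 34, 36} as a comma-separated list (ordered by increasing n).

42, 54, 91

d|20:{1,2,4,5,10,20}  Σf=1+2+4+5+10+20=42
n=34: 1·34 2·17 17·2 34·1  f→[1+2+17+34]=54
[q^36] f(36)=36,f(18)=18,f(12)=12,f(9)=9,f(6)=6,f(4)=4,f(3)=3,f(2)=2,f(1)=1 ⇒ 91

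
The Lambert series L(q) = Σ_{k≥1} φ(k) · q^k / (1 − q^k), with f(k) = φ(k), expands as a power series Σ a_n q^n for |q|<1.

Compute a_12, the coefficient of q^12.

q^12  k|12↦φ(k): 1:1 2:1 3:2 4:2 6:2 12:4  a_12=12

a_12 = 12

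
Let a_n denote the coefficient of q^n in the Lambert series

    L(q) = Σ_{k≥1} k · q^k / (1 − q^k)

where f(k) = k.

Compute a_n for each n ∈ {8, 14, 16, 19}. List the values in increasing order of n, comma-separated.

n=8: 8·1 4·2 2·4 1·8  f→[8+4+2+1]=15
[q^14] f(14)=14,f(7)=7,f(2)=2,f(1)=1 ⇒ 24
d|16:{16,8,4,2,1}  Σf=16+8+4+2+1=31
d|19:{19,1}  Σf=19+1=20

15, 24, 31, 20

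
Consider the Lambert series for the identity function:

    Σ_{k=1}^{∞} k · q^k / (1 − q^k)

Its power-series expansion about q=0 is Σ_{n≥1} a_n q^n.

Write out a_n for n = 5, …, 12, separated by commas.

6, 12, 8, 15, 13, 18, 12, 28

q^5  k|5↦f(k): 5:5 1:1  a_5=6
d|6:{6,3,2,1}  Σf=6+3+2+1=12
d|7:{7,1}  Σf=7+1=8
d|8:{8,4,2,1}  Σf=8+4+2+1=15
n=9: 9·1 3·3 1·9  f→[9+3+1]=13
q^10  k|10↦f(k): 10:10 5:5 2:2 1:1  a_10=18
q^11  k|11↦f(k): 1:1 11:11  a_11=12
[q^12] f(12)=12,f(6)=6,f(4)=4,f(3)=3,f(2)=2,f(1)=1 ⇒ 28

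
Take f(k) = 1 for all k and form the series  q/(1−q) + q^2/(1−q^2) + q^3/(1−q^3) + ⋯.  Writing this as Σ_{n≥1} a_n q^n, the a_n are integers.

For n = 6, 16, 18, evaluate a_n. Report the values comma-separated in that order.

[q^6] f(6)=1,f(3)=1,f(2)=1,f(1)=1 ⇒ 4
n=16: 1·16 2·8 4·4 8·2 16·1  f→[1+1+1+1+1]=5
d|18:{18,9,6,3,2,1}  Σf=1+1+1+1+1+1=6

4, 5, 6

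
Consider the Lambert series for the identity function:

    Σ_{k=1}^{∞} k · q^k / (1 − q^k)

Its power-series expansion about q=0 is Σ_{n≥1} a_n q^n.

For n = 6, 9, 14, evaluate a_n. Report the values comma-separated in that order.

12, 13, 24

q^6  k|6↦f(k): 6:6 3:3 2:2 1:1  a_6=12
[q^9] f(1)=1,f(3)=3,f(9)=9 ⇒ 13
[q^14] f(14)=14,f(7)=7,f(2)=2,f(1)=1 ⇒ 24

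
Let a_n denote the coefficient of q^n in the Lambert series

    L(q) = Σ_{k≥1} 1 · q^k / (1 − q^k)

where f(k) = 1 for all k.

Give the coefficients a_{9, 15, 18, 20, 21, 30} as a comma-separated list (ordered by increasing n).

3, 4, 6, 6, 4, 8

d|9:{1,3,9}  Σf=1+1+1=3
d|15:{15,5,3,1}  Σf=1+1+1+1=4
d|18:{18,9,6,3,2,1}  Σf=1+1+1+1+1+1=6
[q^20] f(1)=1,f(2)=1,f(4)=1,f(5)=1,f(10)=1,f(20)=1 ⇒ 6
d|21:{1,3,7,21}  Σf=1+1+1+1=4
q^30  k|30↦f(k): 1:1 2:1 3:1 5:1 6:1 10:1 15:1 30:1  a_30=8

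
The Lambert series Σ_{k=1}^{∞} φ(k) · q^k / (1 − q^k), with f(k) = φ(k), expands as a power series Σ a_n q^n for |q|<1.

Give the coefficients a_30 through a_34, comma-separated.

d|30:{1,2,3,5,6,10,15,30}  Σφ=1+1+2+4+2+4+8+8=30
[q^31] φ(1)=1,φ(31)=30 ⇒ 31
n=32: 1·32 2·16 4·8 8·4 16·2 32·1  φ→[1+1+2+4+8+16]=32
n=33: 1·33 3·11 11·3 33·1  φ→[1+2+10+20]=33
[q^34] φ(34)=16,φ(17)=16,φ(2)=1,φ(1)=1 ⇒ 34

30, 31, 32, 33, 34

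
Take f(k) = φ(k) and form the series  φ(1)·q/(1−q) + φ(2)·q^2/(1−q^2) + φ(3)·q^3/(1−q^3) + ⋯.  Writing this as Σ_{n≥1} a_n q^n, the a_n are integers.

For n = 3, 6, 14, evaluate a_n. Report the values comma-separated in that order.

[q^3] φ(3)=2,φ(1)=1 ⇒ 3
[q^6] φ(6)=2,φ(3)=2,φ(2)=1,φ(1)=1 ⇒ 6
d|14:{1,2,7,14}  Σφ=1+1+6+6=14

3, 6, 14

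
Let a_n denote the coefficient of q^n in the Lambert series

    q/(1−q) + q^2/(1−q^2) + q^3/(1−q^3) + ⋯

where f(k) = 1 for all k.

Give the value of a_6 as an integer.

[q^6] f(1)=1,f(2)=1,f(3)=1,f(6)=1 ⇒ 4

a_6 = 4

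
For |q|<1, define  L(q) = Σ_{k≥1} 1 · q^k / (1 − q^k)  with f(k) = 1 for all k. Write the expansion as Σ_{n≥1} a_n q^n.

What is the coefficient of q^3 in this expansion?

d|3:{1,3}  Σf=1+1=2

a_3 = 2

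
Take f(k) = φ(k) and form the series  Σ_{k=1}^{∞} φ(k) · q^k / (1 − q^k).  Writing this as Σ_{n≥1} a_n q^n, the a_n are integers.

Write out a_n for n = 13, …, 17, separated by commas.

n=13: 13·1 1·13  φ→[12+1]=13
q^14  k|14↦φ(k): 1:1 2:1 7:6 14:6  a_14=14
q^15  k|15↦φ(k): 15:8 5:4 3:2 1:1  a_15=15
d|16:{1,2,4,8,16}  Σφ=1+1+2+4+8=16
q^17  k|17↦φ(k): 1:1 17:16  a_17=17

13, 14, 15, 16, 17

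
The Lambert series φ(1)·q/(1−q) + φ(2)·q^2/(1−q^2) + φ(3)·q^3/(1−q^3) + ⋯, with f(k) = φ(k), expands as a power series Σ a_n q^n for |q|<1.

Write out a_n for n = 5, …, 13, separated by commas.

q^5  k|5↦φ(k): 5:4 1:1  a_5=5
q^6  k|6↦φ(k): 6:2 3:2 2:1 1:1  a_6=6
q^7  k|7↦φ(k): 7:6 1:1  a_7=7
[q^8] φ(8)=4,φ(4)=2,φ(2)=1,φ(1)=1 ⇒ 8
d|9:{9,3,1}  Σφ=6+2+1=9
[q^10] φ(10)=4,φ(5)=4,φ(2)=1,φ(1)=1 ⇒ 10
n=11: 11·1 1·11  φ→[10+1]=11
d|12:{12,6,4,3,2,1}  Σφ=4+2+2+2+1+1=12
n=13: 1·13 13·1  φ→[1+12]=13

5, 6, 7, 8, 9, 10, 11, 12, 13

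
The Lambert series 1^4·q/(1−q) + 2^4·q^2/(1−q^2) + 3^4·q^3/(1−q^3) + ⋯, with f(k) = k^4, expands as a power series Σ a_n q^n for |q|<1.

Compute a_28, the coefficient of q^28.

n=28: 1·28 2·14 4·7 7·4 14·2 28·1  f→[1+16+256+2401+38416+614656]=655746

a_28 = 655746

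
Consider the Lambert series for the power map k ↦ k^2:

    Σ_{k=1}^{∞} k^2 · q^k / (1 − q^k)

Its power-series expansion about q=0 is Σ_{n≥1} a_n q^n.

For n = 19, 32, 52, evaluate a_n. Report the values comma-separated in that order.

[q^19] f(1)=1,f(19)=361 ⇒ 362
n=32: 32·1 16·2 8·4 4·8 2·16 1·32  f→[1024+256+64+16+4+1]=1365
d|52:{52,26,13,4,2,1}  Σf=2704+676+169+16+4+1=3570

362, 1365, 3570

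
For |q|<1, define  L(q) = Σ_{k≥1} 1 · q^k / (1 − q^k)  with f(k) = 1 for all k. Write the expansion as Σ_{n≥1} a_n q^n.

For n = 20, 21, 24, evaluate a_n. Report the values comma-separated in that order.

6, 4, 8

d|20:{1,2,4,5,10,20}  Σf=1+1+1+1+1+1=6
n=21: 21·1 7·3 3·7 1·21  f→[1+1+1+1]=4
n=24: 1·24 2·12 3·8 4·6 6·4 8·3 12·2 24·1  f→[1+1+1+1+1+1+1+1]=8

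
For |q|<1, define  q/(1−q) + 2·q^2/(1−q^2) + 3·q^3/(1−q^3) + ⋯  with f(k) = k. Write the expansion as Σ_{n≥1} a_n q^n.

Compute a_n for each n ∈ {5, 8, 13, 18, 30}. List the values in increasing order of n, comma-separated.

[q^5] f(5)=5,f(1)=1 ⇒ 6
[q^8] f(8)=8,f(4)=4,f(2)=2,f(1)=1 ⇒ 15
d|13:{1,13}  Σf=1+13=14
n=18: 18·1 9·2 6·3 3·6 2·9 1·18  f→[18+9+6+3+2+1]=39
q^30  k|30↦f(k): 30:30 15:15 10:10 6:6 5:5 3:3 2:2 1:1  a_30=72

6, 15, 14, 39, 72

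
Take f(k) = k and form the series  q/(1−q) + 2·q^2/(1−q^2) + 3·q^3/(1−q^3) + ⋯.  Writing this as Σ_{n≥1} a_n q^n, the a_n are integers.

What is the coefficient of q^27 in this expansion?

a_27 = 40

[q^27] f(27)=27,f(9)=9,f(3)=3,f(1)=1 ⇒ 40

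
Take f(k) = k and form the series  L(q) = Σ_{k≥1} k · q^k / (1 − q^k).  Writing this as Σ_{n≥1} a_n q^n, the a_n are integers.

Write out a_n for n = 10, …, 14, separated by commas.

q^10  k|10↦f(k): 1:1 2:2 5:5 10:10  a_10=18
d|11:{11,1}  Σf=11+1=12
[q^12] f(12)=12,f(6)=6,f(4)=4,f(3)=3,f(2)=2,f(1)=1 ⇒ 28
q^13  k|13↦f(k): 1:1 13:13  a_13=14
[q^14] f(1)=1,f(2)=2,f(7)=7,f(14)=14 ⇒ 24

18, 12, 28, 14, 24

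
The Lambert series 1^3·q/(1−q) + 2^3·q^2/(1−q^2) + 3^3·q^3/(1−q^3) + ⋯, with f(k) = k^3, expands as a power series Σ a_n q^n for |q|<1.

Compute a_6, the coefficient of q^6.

d|6:{6,3,2,1}  Σf=216+27+8+1=252

a_6 = 252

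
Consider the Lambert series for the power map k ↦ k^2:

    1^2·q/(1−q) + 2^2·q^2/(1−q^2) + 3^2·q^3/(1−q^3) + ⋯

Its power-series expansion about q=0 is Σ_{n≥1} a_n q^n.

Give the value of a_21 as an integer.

d|21:{1,3,7,21}  Σf=1+9+49+441=500

a_21 = 500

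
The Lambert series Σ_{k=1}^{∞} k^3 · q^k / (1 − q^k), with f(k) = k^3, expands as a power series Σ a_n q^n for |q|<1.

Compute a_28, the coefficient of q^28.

d|28:{1,2,4,7,14,28}  Σf=1+8+64+343+2744+21952=25112

a_28 = 25112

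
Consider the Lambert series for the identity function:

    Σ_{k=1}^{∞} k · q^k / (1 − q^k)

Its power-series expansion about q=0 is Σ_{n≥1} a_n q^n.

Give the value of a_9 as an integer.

d|9:{1,3,9}  Σf=1+3+9=13

a_9 = 13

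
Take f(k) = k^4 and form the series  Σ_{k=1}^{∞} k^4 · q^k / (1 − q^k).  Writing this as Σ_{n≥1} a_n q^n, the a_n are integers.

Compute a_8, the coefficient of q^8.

a_8 = 4369

q^8  k|8↦f(k): 1:1 2:16 4:256 8:4096  a_8=4369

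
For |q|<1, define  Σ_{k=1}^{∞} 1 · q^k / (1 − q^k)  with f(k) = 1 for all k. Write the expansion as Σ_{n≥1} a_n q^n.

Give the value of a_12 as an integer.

a_12 = 6

q^12  k|12↦f(k): 12:1 6:1 4:1 3:1 2:1 1:1  a_12=6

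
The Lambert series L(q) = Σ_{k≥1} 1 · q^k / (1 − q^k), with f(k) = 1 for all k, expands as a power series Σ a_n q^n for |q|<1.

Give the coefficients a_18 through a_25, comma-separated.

q^18  k|18↦f(k): 18:1 9:1 6:1 3:1 2:1 1:1  a_18=6
q^19  k|19↦f(k): 1:1 19:1  a_19=2
n=20: 1·20 2·10 4·5 5·4 10·2 20·1  f→[1+1+1+1+1+1]=6
q^21  k|21↦f(k): 21:1 7:1 3:1 1:1  a_21=4
[q^22] f(1)=1,f(2)=1,f(11)=1,f(22)=1 ⇒ 4
[q^23] f(1)=1,f(23)=1 ⇒ 2
d|24:{1,2,3,4,6,8,12,24}  Σf=1+1+1+1+1+1+1+1=8
[q^25] f(1)=1,f(5)=1,f(25)=1 ⇒ 3

6, 2, 6, 4, 4, 2, 8, 3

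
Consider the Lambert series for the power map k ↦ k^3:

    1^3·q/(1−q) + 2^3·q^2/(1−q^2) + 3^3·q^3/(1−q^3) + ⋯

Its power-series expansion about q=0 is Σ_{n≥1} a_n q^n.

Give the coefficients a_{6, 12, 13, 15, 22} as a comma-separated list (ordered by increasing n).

q^6  k|6↦f(k): 1:1 2:8 3:27 6:216  a_6=252
[q^12] f(1)=1,f(2)=8,f(3)=27,f(4)=64,f(6)=216,f(12)=1728 ⇒ 2044
n=13: 1·13 13·1  f→[1+2197]=2198
d|15:{15,5,3,1}  Σf=3375+125+27+1=3528
q^22  k|22↦f(k): 1:1 2:8 11:1331 22:10648  a_22=11988

252, 2044, 2198, 3528, 11988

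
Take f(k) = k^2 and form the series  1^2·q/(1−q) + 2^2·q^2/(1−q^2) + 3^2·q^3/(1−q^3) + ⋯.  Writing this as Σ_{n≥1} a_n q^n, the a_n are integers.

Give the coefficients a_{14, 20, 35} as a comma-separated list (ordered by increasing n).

250, 546, 1300

[q^14] f(14)=196,f(7)=49,f(2)=4,f(1)=1 ⇒ 250
n=20: 20·1 10·2 5·4 4·5 2·10 1·20  f→[400+100+25+16+4+1]=546
d|35:{35,7,5,1}  Σf=1225+49+25+1=1300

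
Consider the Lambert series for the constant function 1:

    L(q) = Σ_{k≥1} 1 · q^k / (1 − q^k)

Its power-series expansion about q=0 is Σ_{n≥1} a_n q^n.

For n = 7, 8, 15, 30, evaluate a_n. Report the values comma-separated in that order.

2, 4, 4, 8

q^7  k|7↦f(k): 1:1 7:1  a_7=2
d|8:{1,2,4,8}  Σf=1+1+1+1=4
q^15  k|15↦f(k): 1:1 3:1 5:1 15:1  a_15=4
q^30  k|30↦f(k): 1:1 2:1 3:1 5:1 6:1 10:1 15:1 30:1  a_30=8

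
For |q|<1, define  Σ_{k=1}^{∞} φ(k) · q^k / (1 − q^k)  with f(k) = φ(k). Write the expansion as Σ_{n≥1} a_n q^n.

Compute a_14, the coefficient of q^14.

q^14  k|14↦φ(k): 1:1 2:1 7:6 14:6  a_14=14

a_14 = 14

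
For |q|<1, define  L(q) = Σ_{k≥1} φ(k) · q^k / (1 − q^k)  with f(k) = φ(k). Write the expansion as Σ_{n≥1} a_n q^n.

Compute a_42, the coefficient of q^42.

n=42: 42·1 21·2 14·3 7·6 6·7 3·14 2·21 1·42  φ→[12+12+6+6+2+2+1+1]=42

a_42 = 42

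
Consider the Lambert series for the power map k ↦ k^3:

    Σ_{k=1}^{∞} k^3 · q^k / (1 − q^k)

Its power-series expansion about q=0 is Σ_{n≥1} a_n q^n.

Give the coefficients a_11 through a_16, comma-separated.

1332, 2044, 2198, 3096, 3528, 4681

d|11:{11,1}  Σf=1331+1=1332
d|12:{12,6,4,3,2,1}  Σf=1728+216+64+27+8+1=2044
[q^13] f(13)=2197,f(1)=1 ⇒ 2198
n=14: 1·14 2·7 7·2 14·1  f→[1+8+343+2744]=3096
d|15:{1,3,5,15}  Σf=1+27+125+3375=3528
[q^16] f(1)=1,f(2)=8,f(4)=64,f(8)=512,f(16)=4096 ⇒ 4681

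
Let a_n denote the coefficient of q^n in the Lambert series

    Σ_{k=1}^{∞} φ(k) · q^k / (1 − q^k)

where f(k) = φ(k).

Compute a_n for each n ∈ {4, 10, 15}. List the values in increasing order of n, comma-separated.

[q^4] φ(4)=2,φ(2)=1,φ(1)=1 ⇒ 4
d|10:{1,2,5,10}  Σφ=1+1+4+4=10
[q^15] φ(15)=8,φ(5)=4,φ(3)=2,φ(1)=1 ⇒ 15

4, 10, 15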